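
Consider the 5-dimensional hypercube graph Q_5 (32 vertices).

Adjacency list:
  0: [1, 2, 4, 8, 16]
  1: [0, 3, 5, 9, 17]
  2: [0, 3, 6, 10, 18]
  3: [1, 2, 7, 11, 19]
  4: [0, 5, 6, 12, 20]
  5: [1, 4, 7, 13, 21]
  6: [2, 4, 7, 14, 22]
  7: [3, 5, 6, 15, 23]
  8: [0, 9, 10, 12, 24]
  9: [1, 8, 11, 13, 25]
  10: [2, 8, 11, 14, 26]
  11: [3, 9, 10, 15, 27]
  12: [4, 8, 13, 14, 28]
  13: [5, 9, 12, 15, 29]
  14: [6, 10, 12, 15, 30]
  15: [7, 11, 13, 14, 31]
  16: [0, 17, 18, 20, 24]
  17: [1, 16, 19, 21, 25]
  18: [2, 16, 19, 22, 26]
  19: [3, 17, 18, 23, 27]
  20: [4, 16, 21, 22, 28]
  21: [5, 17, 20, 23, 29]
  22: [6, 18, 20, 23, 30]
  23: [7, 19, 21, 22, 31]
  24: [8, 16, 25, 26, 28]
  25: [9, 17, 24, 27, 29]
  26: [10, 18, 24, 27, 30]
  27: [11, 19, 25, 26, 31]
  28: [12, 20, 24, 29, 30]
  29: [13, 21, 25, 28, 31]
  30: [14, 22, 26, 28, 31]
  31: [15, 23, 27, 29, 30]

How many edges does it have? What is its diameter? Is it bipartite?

The 5-dimensional hypercube Q_5 has 32 vertices and each vertex has degree 5.
Total edges = 32 * 5 / 2 = 80.
Diameter = 5 (max Hamming distance between binary labels).
Hypercubes are bipartite (partition by parity of binary representation).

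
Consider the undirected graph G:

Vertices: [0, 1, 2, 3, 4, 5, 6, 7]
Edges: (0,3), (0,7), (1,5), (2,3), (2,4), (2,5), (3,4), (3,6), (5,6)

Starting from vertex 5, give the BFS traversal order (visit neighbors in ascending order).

BFS from vertex 5 (neighbors processed in ascending order):
Visit order: 5, 1, 2, 6, 3, 4, 0, 7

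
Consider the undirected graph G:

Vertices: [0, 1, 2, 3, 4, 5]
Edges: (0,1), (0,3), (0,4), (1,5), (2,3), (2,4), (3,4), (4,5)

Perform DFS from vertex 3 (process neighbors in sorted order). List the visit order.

DFS from vertex 3 (neighbors processed in ascending order):
Visit order: 3, 0, 1, 5, 4, 2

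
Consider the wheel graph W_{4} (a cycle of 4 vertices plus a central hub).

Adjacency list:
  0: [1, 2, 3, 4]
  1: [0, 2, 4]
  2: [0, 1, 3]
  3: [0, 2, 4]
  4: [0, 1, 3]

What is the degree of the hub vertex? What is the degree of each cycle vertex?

The hub connects to all 4 cycle vertices, so deg(hub) = 4.
Each cycle vertex connects to 2 neighbors on the cycle plus the hub, so deg(cycle vertex) = 3.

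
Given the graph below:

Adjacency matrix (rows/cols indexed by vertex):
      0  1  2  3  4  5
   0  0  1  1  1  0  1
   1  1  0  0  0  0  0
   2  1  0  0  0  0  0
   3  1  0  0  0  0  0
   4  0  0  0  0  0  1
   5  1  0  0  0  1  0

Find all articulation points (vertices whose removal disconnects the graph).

An articulation point is a vertex whose removal disconnects the graph.
Articulation points: [0, 5]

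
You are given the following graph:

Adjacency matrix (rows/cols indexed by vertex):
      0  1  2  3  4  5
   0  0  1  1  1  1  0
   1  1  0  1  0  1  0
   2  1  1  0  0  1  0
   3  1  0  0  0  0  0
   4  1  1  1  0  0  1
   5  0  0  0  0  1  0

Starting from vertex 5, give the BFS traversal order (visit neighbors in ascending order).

BFS from vertex 5 (neighbors processed in ascending order):
Visit order: 5, 4, 0, 1, 2, 3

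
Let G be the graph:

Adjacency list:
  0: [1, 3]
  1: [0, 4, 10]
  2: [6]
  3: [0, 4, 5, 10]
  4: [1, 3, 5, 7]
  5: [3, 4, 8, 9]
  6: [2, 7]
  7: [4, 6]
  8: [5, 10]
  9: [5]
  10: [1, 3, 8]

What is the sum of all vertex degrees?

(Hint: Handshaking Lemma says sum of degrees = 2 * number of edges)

Count edges: 14 edges.
By Handshaking Lemma: sum of degrees = 2 * 14 = 28.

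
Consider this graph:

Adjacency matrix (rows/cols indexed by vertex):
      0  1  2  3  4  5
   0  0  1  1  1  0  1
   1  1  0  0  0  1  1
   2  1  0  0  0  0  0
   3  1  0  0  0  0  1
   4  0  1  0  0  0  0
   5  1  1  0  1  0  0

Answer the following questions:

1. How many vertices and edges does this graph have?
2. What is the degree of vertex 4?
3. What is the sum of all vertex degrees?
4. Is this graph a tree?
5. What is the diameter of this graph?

Count: 6 vertices, 7 edges.
Vertex 4 has neighbors [1], degree = 1.
Handshaking lemma: 2 * 7 = 14.
A tree on 6 vertices has 5 edges. This graph has 7 edges (2 extra). Not a tree.
Diameter (longest shortest path) = 3.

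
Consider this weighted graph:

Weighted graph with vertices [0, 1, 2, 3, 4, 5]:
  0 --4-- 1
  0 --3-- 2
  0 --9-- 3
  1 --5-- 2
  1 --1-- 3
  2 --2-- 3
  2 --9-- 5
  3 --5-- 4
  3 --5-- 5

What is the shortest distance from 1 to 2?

Using Dijkstra's algorithm from vertex 1:
Shortest path: 1 -> 3 -> 2
Total weight: 1 + 2 = 3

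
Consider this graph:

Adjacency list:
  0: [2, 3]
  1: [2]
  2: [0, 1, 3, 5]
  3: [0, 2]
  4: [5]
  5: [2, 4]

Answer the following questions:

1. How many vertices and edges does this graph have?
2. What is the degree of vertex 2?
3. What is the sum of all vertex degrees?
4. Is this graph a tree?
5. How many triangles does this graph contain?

Count: 6 vertices, 6 edges.
Vertex 2 has neighbors [0, 1, 3, 5], degree = 4.
Handshaking lemma: 2 * 6 = 12.
A tree on 6 vertices has 5 edges. This graph has 6 edges (1 extra). Not a tree.
Number of triangles = 1.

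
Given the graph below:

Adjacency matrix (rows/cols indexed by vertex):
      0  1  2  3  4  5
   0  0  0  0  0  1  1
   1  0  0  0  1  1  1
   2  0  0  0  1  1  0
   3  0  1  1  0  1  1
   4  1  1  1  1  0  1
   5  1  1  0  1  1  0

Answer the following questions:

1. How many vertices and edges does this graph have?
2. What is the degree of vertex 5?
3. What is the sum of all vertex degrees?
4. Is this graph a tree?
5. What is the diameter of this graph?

Count: 6 vertices, 10 edges.
Vertex 5 has neighbors [0, 1, 3, 4], degree = 4.
Handshaking lemma: 2 * 10 = 20.
A tree on 6 vertices has 5 edges. This graph has 10 edges (5 extra). Not a tree.
Diameter (longest shortest path) = 2.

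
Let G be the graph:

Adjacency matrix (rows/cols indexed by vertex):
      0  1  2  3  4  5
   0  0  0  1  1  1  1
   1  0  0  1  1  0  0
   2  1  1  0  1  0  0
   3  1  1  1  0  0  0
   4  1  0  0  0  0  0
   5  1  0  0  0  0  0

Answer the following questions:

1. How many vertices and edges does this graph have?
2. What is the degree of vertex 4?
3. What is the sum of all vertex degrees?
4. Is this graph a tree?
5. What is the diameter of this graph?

Count: 6 vertices, 7 edges.
Vertex 4 has neighbors [0], degree = 1.
Handshaking lemma: 2 * 7 = 14.
A tree on 6 vertices has 5 edges. This graph has 7 edges (2 extra). Not a tree.
Diameter (longest shortest path) = 3.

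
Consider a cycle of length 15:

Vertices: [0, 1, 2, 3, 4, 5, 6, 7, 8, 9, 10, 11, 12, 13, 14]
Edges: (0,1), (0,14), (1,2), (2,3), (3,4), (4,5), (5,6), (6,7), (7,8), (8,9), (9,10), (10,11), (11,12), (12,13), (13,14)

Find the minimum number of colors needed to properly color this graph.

This is an odd cycle (C_15). Odd cycles are not bipartite (any 2-coloring forces two adjacent vertices to match), and 3 colors suffice.
Chromatic number = 3.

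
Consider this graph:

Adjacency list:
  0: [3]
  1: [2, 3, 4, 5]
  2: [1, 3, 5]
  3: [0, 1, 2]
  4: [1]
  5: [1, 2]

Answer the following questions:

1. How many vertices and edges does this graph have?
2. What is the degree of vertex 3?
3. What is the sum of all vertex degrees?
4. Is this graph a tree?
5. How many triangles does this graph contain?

Count: 6 vertices, 7 edges.
Vertex 3 has neighbors [0, 1, 2], degree = 3.
Handshaking lemma: 2 * 7 = 14.
A tree on 6 vertices has 5 edges. This graph has 7 edges (2 extra). Not a tree.
Number of triangles = 2.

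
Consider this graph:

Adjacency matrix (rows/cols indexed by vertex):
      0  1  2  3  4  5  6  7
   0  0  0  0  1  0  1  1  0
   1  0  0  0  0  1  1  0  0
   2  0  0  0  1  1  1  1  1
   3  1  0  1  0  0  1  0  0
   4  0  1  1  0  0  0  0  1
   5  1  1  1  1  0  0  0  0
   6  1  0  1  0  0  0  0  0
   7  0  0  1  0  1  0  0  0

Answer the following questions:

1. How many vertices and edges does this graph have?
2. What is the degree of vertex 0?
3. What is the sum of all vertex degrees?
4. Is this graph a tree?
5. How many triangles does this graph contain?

Count: 8 vertices, 12 edges.
Vertex 0 has neighbors [3, 5, 6], degree = 3.
Handshaking lemma: 2 * 12 = 24.
A tree on 8 vertices has 7 edges. This graph has 12 edges (5 extra). Not a tree.
Number of triangles = 3.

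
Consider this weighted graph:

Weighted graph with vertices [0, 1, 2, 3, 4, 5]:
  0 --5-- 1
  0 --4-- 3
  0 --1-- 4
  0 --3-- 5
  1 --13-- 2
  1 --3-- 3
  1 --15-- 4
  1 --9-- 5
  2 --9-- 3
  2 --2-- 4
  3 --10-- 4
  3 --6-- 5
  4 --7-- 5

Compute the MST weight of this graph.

Applying Kruskal's algorithm (sort edges by weight, add if no cycle):
  Add (0,4) w=1
  Add (2,4) w=2
  Add (0,5) w=3
  Add (1,3) w=3
  Add (0,3) w=4
  Skip (0,1) w=5 (creates cycle)
  Skip (3,5) w=6 (creates cycle)
  Skip (4,5) w=7 (creates cycle)
  Skip (1,5) w=9 (creates cycle)
  Skip (2,3) w=9 (creates cycle)
  Skip (3,4) w=10 (creates cycle)
  Skip (1,2) w=13 (creates cycle)
  Skip (1,4) w=15 (creates cycle)
MST weight = 13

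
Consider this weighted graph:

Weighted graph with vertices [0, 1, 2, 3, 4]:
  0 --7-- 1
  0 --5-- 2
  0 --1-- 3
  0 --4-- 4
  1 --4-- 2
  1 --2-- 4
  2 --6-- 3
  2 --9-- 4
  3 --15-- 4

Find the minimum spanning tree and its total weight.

Applying Kruskal's algorithm (sort edges by weight, add if no cycle):
  Add (0,3) w=1
  Add (1,4) w=2
  Add (0,4) w=4
  Add (1,2) w=4
  Skip (0,2) w=5 (creates cycle)
  Skip (2,3) w=6 (creates cycle)
  Skip (0,1) w=7 (creates cycle)
  Skip (2,4) w=9 (creates cycle)
  Skip (3,4) w=15 (creates cycle)
MST weight = 11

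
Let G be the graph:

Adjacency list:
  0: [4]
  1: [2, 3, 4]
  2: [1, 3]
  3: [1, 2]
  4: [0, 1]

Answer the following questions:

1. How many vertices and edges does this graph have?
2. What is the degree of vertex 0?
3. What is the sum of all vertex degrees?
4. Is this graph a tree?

Count: 5 vertices, 5 edges.
Vertex 0 has neighbors [4], degree = 1.
Handshaking lemma: 2 * 5 = 10.
A tree on 5 vertices has 4 edges. This graph has 5 edges (1 extra). Not a tree.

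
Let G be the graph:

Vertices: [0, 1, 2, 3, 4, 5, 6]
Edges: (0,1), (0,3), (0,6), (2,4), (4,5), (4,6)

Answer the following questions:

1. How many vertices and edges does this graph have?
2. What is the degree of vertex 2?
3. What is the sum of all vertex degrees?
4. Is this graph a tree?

Count: 7 vertices, 6 edges.
Vertex 2 has neighbors [4], degree = 1.
Handshaking lemma: 2 * 6 = 12.
A graph is a tree iff it is connected and has exactly n-1 edges. This graph is connected (all 7 vertices in one component) and has 7-1 = 6 edges. It is a tree.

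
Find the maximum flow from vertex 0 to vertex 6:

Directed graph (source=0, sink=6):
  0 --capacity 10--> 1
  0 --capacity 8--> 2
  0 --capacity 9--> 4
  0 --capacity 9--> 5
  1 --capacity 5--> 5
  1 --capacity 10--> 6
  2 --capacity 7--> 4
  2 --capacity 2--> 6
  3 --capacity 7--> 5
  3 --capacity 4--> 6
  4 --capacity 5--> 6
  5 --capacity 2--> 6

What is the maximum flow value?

Computing max flow:
  Flow on (0->1): 10/10
  Flow on (0->2): 2/8
  Flow on (0->4): 5/9
  Flow on (0->5): 2/9
  Flow on (1->6): 10/10
  Flow on (2->6): 2/2
  Flow on (4->6): 5/5
  Flow on (5->6): 2/2
Maximum flow = 19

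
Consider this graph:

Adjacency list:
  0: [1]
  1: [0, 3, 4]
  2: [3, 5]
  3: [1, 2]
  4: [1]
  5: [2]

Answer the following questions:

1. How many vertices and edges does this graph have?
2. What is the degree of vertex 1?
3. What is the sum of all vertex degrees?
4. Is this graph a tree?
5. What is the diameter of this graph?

Count: 6 vertices, 5 edges.
Vertex 1 has neighbors [0, 3, 4], degree = 3.
Handshaking lemma: 2 * 5 = 10.
A graph is a tree iff it is connected and has exactly n-1 edges. This graph is connected (all 6 vertices in one component) and has 6-1 = 5 edges. It is a tree.
Diameter (longest shortest path) = 4.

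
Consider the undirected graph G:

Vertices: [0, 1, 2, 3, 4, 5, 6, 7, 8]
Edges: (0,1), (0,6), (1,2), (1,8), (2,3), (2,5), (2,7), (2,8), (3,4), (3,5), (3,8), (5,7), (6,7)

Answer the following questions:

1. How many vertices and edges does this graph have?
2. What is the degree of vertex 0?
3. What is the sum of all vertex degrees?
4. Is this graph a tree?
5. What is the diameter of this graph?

Count: 9 vertices, 13 edges.
Vertex 0 has neighbors [1, 6], degree = 2.
Handshaking lemma: 2 * 13 = 26.
A tree on 9 vertices has 8 edges. This graph has 13 edges (5 extra). Not a tree.
Diameter (longest shortest path) = 4.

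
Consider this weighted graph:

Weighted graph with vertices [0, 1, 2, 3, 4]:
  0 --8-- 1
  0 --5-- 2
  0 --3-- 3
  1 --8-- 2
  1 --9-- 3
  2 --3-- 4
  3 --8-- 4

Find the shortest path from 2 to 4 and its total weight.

Using Dijkstra's algorithm from vertex 2:
Shortest path: 2 -> 4
Total weight: 3 = 3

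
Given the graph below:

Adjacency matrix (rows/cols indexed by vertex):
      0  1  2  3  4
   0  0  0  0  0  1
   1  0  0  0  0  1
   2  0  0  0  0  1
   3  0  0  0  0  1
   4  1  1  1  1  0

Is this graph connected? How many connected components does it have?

Checking connectivity: the graph has 1 connected component(s).
All vertices are reachable from each other. The graph IS connected.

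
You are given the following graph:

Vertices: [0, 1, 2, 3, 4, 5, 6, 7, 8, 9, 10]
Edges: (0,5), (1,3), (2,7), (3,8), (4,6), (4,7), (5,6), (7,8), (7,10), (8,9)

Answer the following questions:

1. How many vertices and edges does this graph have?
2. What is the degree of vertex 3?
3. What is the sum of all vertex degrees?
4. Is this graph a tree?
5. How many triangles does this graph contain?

Count: 11 vertices, 10 edges.
Vertex 3 has neighbors [1, 8], degree = 2.
Handshaking lemma: 2 * 10 = 20.
A graph is a tree iff it is connected and has exactly n-1 edges. This graph is connected (all 11 vertices in one component) and has 11-1 = 10 edges. It is a tree.
Number of triangles = 0.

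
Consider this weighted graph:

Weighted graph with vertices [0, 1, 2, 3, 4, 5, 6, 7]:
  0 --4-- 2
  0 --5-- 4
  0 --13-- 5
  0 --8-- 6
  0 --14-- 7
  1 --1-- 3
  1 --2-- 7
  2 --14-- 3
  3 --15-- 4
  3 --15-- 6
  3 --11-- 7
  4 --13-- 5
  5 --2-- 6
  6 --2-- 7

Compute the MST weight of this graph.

Applying Kruskal's algorithm (sort edges by weight, add if no cycle):
  Add (1,3) w=1
  Add (1,7) w=2
  Add (5,6) w=2
  Add (6,7) w=2
  Add (0,2) w=4
  Add (0,4) w=5
  Add (0,6) w=8
  Skip (3,7) w=11 (creates cycle)
  Skip (0,5) w=13 (creates cycle)
  Skip (4,5) w=13 (creates cycle)
  Skip (0,7) w=14 (creates cycle)
  Skip (2,3) w=14 (creates cycle)
  Skip (3,4) w=15 (creates cycle)
  Skip (3,6) w=15 (creates cycle)
MST weight = 24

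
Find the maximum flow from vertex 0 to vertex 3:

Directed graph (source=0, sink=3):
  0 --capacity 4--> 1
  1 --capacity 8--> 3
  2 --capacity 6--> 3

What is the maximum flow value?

Computing max flow:
  Flow on (0->1): 4/4
  Flow on (1->3): 4/8
Maximum flow = 4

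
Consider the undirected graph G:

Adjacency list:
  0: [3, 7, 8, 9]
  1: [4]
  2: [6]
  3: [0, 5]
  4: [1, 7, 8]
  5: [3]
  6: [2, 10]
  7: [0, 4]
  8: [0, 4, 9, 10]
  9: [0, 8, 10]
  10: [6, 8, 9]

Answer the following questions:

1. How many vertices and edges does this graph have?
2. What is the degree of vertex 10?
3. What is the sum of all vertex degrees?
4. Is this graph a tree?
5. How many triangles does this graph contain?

Count: 11 vertices, 13 edges.
Vertex 10 has neighbors [6, 8, 9], degree = 3.
Handshaking lemma: 2 * 13 = 26.
A tree on 11 vertices has 10 edges. This graph has 13 edges (3 extra). Not a tree.
Number of triangles = 2.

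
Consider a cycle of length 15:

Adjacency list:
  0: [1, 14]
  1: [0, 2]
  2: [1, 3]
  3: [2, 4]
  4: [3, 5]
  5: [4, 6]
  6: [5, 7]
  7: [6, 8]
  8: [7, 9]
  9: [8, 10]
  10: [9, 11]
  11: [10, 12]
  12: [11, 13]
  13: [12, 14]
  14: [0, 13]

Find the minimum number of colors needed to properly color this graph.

This is an odd cycle (C_15). Odd cycles are not bipartite (any 2-coloring forces two adjacent vertices to match), and 3 colors suffice.
Chromatic number = 3.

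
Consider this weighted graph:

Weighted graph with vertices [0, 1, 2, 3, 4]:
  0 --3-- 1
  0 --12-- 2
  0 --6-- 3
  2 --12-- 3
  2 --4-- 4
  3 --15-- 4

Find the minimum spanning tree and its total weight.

Applying Kruskal's algorithm (sort edges by weight, add if no cycle):
  Add (0,1) w=3
  Add (2,4) w=4
  Add (0,3) w=6
  Add (0,2) w=12
  Skip (2,3) w=12 (creates cycle)
  Skip (3,4) w=15 (creates cycle)
MST weight = 25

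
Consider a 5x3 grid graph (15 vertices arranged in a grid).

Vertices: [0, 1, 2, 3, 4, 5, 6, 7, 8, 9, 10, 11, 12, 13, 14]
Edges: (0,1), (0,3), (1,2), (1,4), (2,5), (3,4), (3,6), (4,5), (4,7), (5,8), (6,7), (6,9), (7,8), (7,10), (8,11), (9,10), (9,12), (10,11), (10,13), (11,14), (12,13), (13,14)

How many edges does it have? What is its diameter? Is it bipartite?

A 5x3 grid has 12 vertical edges and 10 horizontal edges.
Total edges = 12 + 10 = 22.
Diameter = (5-1) + (3-1) = 6 (corner to opposite corner).
Grid graphs are bipartite (checkerboard coloring).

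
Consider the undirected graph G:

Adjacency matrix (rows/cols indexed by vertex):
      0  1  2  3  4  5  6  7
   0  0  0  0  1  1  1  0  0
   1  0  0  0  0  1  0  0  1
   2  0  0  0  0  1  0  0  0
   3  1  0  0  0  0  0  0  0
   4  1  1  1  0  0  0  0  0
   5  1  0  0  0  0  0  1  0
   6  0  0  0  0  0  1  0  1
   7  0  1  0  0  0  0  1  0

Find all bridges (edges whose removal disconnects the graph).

A bridge is an edge whose removal increases the number of connected components.
Bridges found: (0,3), (2,4)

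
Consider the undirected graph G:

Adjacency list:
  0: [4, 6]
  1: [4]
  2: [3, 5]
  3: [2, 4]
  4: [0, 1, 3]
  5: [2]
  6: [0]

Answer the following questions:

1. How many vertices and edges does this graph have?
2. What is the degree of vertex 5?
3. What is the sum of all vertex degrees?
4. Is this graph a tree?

Count: 7 vertices, 6 edges.
Vertex 5 has neighbors [2], degree = 1.
Handshaking lemma: 2 * 6 = 12.
A graph is a tree iff it is connected and has exactly n-1 edges. This graph is connected (all 7 vertices in one component) and has 7-1 = 6 edges. It is a tree.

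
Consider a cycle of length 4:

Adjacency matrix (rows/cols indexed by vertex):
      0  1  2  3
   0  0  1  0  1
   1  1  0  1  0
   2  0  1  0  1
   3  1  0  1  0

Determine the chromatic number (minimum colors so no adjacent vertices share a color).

This is an even cycle (C_4). Even cycles are bipartite.
Chromatic number = 2.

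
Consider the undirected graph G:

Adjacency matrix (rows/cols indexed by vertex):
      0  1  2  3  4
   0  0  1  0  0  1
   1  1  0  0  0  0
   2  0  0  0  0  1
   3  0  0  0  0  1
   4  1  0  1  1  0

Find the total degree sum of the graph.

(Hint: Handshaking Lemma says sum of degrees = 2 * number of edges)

Count edges: 4 edges.
By Handshaking Lemma: sum of degrees = 2 * 4 = 8.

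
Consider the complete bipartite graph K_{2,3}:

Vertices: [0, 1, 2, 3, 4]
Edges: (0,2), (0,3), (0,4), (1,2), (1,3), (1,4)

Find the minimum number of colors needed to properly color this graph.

K_{2,3} is bipartite: vertices split into two independent sets of size 2 and 3.
Color one set 0, the other 1. No adjacent vertices share a color.
Chromatic number = 2.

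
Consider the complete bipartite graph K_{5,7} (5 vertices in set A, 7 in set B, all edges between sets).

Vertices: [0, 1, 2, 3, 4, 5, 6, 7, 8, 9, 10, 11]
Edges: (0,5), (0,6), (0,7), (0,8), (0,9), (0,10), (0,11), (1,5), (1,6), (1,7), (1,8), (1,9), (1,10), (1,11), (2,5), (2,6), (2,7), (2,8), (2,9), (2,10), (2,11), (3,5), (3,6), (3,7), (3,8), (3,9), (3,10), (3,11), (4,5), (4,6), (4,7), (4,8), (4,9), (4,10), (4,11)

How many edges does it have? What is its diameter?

K_{5,7} has 5 * 7 = 35 edges.
Any vertex reaches any opposite-side vertex in 1 step; same-side vertices reach in 2 steps via any opposite-side vertex.
Diameter = 2.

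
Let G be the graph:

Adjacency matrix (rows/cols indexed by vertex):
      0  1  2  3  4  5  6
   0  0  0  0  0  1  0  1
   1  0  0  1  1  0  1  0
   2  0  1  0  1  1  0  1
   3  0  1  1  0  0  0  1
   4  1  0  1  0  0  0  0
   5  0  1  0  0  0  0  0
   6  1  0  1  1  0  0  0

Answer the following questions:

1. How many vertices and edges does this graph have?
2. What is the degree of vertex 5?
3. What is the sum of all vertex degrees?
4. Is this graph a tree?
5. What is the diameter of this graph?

Count: 7 vertices, 9 edges.
Vertex 5 has neighbors [1], degree = 1.
Handshaking lemma: 2 * 9 = 18.
A tree on 7 vertices has 6 edges. This graph has 9 edges (3 extra). Not a tree.
Diameter (longest shortest path) = 4.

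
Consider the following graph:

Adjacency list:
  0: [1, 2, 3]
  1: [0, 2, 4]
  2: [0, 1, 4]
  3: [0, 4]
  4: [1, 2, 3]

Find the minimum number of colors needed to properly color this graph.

The graph has a maximum clique of size 3 (lower bound on chromatic number).
A valid 3-coloring: {0: 0, 1: 1, 2: 2, 3: 1, 4: 0}.
Chromatic number = 3.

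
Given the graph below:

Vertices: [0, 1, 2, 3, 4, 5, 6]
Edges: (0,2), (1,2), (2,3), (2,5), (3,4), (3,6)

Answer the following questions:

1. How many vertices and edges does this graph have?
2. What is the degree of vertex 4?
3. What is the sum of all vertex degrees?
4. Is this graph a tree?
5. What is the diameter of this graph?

Count: 7 vertices, 6 edges.
Vertex 4 has neighbors [3], degree = 1.
Handshaking lemma: 2 * 6 = 12.
A graph is a tree iff it is connected and has exactly n-1 edges. This graph is connected (all 7 vertices in one component) and has 7-1 = 6 edges. It is a tree.
Diameter (longest shortest path) = 3.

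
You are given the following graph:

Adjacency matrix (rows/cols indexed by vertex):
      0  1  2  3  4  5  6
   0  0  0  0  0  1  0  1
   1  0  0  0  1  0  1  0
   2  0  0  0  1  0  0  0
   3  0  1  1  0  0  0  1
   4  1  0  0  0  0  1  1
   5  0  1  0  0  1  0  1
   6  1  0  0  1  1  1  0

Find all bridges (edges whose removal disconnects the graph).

A bridge is an edge whose removal increases the number of connected components.
Bridges found: (2,3)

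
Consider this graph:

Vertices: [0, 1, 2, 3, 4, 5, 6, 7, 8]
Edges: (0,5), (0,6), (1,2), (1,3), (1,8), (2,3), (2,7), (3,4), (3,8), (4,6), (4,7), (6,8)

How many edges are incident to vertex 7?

Vertex 7 has neighbors [2, 4], so deg(7) = 2.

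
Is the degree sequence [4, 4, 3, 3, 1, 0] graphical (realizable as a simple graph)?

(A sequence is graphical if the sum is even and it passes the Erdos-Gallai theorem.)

Sum of degrees = 15. Sum is odd, so the sequence is NOT graphical.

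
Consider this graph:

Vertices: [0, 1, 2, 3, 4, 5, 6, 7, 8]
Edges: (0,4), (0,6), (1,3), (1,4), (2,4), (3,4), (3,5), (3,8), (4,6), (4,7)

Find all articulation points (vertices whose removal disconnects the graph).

An articulation point is a vertex whose removal disconnects the graph.
Articulation points: [3, 4]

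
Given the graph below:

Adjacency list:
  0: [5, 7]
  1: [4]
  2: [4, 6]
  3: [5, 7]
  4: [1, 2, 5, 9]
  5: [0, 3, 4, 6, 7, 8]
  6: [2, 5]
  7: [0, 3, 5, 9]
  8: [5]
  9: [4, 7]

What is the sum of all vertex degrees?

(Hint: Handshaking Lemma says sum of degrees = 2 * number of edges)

Count edges: 13 edges.
By Handshaking Lemma: sum of degrees = 2 * 13 = 26.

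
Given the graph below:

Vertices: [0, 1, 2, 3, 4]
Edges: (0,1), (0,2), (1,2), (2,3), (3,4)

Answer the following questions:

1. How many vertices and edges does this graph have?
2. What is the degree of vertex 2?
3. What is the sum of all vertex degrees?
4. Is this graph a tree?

Count: 5 vertices, 5 edges.
Vertex 2 has neighbors [0, 1, 3], degree = 3.
Handshaking lemma: 2 * 5 = 10.
A tree on 5 vertices has 4 edges. This graph has 5 edges (1 extra). Not a tree.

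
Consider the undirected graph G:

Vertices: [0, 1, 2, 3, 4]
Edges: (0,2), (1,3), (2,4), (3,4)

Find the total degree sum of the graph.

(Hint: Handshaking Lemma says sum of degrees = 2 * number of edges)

Count edges: 4 edges.
By Handshaking Lemma: sum of degrees = 2 * 4 = 8.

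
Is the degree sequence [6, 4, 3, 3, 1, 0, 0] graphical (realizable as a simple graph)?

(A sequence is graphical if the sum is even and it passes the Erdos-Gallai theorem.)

Sum of degrees = 17. Sum is odd, so the sequence is NOT graphical.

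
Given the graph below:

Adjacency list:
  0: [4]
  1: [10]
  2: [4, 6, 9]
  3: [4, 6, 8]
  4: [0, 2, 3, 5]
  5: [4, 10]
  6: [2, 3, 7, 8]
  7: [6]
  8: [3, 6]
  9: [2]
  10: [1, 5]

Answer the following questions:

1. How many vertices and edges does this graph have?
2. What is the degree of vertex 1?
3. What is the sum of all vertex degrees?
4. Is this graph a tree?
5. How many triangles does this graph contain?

Count: 11 vertices, 12 edges.
Vertex 1 has neighbors [10], degree = 1.
Handshaking lemma: 2 * 12 = 24.
A tree on 11 vertices has 10 edges. This graph has 12 edges (2 extra). Not a tree.
Number of triangles = 1.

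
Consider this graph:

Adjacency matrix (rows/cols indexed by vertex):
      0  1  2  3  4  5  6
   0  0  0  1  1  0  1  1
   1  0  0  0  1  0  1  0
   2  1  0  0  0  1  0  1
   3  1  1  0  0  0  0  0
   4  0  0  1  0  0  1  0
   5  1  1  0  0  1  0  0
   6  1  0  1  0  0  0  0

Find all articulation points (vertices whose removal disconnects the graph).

No articulation points. The graph is biconnected.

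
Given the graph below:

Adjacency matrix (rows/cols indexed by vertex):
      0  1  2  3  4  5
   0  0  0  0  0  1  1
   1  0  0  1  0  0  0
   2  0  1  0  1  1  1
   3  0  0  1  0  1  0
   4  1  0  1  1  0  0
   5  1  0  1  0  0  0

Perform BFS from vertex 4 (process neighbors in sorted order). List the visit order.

BFS from vertex 4 (neighbors processed in ascending order):
Visit order: 4, 0, 2, 3, 5, 1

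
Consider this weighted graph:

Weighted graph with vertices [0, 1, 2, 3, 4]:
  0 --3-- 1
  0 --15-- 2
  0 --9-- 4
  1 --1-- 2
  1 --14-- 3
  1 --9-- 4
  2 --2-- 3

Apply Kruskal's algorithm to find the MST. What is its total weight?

Applying Kruskal's algorithm (sort edges by weight, add if no cycle):
  Add (1,2) w=1
  Add (2,3) w=2
  Add (0,1) w=3
  Add (0,4) w=9
  Skip (1,4) w=9 (creates cycle)
  Skip (1,3) w=14 (creates cycle)
  Skip (0,2) w=15 (creates cycle)
MST weight = 15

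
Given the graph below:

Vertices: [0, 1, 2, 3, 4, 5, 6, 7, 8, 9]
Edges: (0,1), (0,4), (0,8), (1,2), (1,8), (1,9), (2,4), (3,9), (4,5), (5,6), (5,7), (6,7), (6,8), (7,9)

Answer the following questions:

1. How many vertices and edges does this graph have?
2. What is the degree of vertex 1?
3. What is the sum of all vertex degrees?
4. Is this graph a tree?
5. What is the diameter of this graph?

Count: 10 vertices, 14 edges.
Vertex 1 has neighbors [0, 2, 8, 9], degree = 4.
Handshaking lemma: 2 * 14 = 28.
A tree on 10 vertices has 9 edges. This graph has 14 edges (5 extra). Not a tree.
Diameter (longest shortest path) = 4.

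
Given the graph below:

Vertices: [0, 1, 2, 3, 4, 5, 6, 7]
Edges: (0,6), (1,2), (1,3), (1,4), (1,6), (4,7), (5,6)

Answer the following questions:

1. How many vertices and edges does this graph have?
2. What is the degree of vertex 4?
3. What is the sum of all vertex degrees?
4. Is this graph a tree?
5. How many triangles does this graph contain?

Count: 8 vertices, 7 edges.
Vertex 4 has neighbors [1, 7], degree = 2.
Handshaking lemma: 2 * 7 = 14.
A graph is a tree iff it is connected and has exactly n-1 edges. This graph is connected (all 8 vertices in one component) and has 8-1 = 7 edges. It is a tree.
Number of triangles = 0.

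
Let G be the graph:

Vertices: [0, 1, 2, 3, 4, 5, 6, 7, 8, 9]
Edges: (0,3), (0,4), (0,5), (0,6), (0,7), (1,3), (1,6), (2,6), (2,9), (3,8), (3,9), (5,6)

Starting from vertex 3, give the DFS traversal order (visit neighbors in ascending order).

DFS from vertex 3 (neighbors processed in ascending order):
Visit order: 3, 0, 4, 5, 6, 1, 2, 9, 7, 8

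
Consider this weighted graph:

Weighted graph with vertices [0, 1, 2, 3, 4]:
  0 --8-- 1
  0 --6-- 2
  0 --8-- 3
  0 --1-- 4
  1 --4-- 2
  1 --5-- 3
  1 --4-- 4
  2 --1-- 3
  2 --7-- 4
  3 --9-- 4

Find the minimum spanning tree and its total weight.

Applying Kruskal's algorithm (sort edges by weight, add if no cycle):
  Add (0,4) w=1
  Add (2,3) w=1
  Add (1,2) w=4
  Add (1,4) w=4
  Skip (1,3) w=5 (creates cycle)
  Skip (0,2) w=6 (creates cycle)
  Skip (2,4) w=7 (creates cycle)
  Skip (0,3) w=8 (creates cycle)
  Skip (0,1) w=8 (creates cycle)
  Skip (3,4) w=9 (creates cycle)
MST weight = 10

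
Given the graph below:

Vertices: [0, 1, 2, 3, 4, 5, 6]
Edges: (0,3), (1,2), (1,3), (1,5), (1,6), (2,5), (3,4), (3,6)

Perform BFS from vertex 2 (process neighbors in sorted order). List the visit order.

BFS from vertex 2 (neighbors processed in ascending order):
Visit order: 2, 1, 5, 3, 6, 0, 4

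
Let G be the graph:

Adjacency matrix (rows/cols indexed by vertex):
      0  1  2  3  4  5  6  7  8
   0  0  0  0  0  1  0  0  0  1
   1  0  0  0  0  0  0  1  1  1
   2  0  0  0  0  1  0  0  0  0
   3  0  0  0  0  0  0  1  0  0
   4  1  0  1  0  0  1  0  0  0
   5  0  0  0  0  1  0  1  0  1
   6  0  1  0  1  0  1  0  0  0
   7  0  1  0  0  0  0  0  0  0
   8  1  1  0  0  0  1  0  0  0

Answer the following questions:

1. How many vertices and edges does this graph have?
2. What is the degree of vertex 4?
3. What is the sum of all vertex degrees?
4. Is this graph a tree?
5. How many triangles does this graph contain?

Count: 9 vertices, 10 edges.
Vertex 4 has neighbors [0, 2, 5], degree = 3.
Handshaking lemma: 2 * 10 = 20.
A tree on 9 vertices has 8 edges. This graph has 10 edges (2 extra). Not a tree.
Number of triangles = 0.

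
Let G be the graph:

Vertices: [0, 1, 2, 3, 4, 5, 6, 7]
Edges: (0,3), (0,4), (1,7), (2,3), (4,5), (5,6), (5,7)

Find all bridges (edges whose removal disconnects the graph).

A bridge is an edge whose removal increases the number of connected components.
Bridges found: (0,3), (0,4), (1,7), (2,3), (4,5), (5,6), (5,7)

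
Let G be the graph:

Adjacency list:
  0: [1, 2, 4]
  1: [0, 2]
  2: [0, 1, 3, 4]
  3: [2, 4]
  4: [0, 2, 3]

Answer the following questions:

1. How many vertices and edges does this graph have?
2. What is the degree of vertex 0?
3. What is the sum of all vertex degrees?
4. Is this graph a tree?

Count: 5 vertices, 7 edges.
Vertex 0 has neighbors [1, 2, 4], degree = 3.
Handshaking lemma: 2 * 7 = 14.
A tree on 5 vertices has 4 edges. This graph has 7 edges (3 extra). Not a tree.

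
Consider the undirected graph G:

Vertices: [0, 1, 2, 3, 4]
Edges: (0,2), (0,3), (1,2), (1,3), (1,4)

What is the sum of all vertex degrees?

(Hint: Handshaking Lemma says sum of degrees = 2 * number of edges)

Count edges: 5 edges.
By Handshaking Lemma: sum of degrees = 2 * 5 = 10.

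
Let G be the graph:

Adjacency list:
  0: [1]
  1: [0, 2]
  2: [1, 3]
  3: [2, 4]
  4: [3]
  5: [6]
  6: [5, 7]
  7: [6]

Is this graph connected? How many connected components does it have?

Checking connectivity: the graph has 2 connected component(s).
Components: [[0, 1, 2, 3, 4], [5, 6, 7]]. The graph is NOT connected.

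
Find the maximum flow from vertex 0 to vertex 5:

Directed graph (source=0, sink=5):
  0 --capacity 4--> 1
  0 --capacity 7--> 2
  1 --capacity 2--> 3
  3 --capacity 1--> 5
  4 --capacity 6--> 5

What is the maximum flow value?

Computing max flow:
  Flow on (0->1): 1/4
  Flow on (1->3): 1/2
  Flow on (3->5): 1/1
Maximum flow = 1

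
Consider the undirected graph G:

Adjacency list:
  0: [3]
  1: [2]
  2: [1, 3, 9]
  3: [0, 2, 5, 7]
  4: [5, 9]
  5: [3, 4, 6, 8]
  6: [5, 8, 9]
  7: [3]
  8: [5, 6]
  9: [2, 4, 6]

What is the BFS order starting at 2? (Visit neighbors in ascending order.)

BFS from vertex 2 (neighbors processed in ascending order):
Visit order: 2, 1, 3, 9, 0, 5, 7, 4, 6, 8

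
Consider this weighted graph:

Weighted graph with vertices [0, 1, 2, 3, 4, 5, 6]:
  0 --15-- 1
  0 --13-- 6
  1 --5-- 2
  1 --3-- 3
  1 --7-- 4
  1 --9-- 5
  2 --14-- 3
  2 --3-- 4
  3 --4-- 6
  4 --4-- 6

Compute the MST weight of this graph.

Applying Kruskal's algorithm (sort edges by weight, add if no cycle):
  Add (1,3) w=3
  Add (2,4) w=3
  Add (3,6) w=4
  Add (4,6) w=4
  Skip (1,2) w=5 (creates cycle)
  Skip (1,4) w=7 (creates cycle)
  Add (1,5) w=9
  Add (0,6) w=13
  Skip (2,3) w=14 (creates cycle)
  Skip (0,1) w=15 (creates cycle)
MST weight = 36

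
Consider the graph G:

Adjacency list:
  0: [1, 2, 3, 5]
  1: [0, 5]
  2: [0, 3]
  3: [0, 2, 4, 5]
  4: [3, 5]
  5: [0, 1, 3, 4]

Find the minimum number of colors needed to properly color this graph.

The graph has a maximum clique of size 3 (lower bound on chromatic number).
A valid 3-coloring: {0: 0, 1: 1, 2: 2, 3: 1, 4: 0, 5: 2}.
Chromatic number = 3.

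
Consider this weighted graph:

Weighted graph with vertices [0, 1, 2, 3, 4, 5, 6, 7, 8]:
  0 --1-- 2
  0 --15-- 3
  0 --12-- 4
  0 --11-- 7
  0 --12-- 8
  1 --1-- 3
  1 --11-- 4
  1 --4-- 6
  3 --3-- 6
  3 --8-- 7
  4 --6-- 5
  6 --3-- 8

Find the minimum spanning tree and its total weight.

Applying Kruskal's algorithm (sort edges by weight, add if no cycle):
  Add (0,2) w=1
  Add (1,3) w=1
  Add (3,6) w=3
  Add (6,8) w=3
  Skip (1,6) w=4 (creates cycle)
  Add (4,5) w=6
  Add (3,7) w=8
  Add (0,7) w=11
  Add (1,4) w=11
  Skip (0,8) w=12 (creates cycle)
  Skip (0,4) w=12 (creates cycle)
  Skip (0,3) w=15 (creates cycle)
MST weight = 44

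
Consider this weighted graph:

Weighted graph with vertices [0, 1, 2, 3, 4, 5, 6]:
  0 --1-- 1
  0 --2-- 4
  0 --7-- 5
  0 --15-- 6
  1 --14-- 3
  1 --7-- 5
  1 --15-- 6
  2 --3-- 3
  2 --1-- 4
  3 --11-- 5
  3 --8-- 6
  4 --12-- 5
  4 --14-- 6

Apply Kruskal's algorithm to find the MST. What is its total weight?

Applying Kruskal's algorithm (sort edges by weight, add if no cycle):
  Add (0,1) w=1
  Add (2,4) w=1
  Add (0,4) w=2
  Add (2,3) w=3
  Add (0,5) w=7
  Skip (1,5) w=7 (creates cycle)
  Add (3,6) w=8
  Skip (3,5) w=11 (creates cycle)
  Skip (4,5) w=12 (creates cycle)
  Skip (1,3) w=14 (creates cycle)
  Skip (4,6) w=14 (creates cycle)
  Skip (0,6) w=15 (creates cycle)
  Skip (1,6) w=15 (creates cycle)
MST weight = 22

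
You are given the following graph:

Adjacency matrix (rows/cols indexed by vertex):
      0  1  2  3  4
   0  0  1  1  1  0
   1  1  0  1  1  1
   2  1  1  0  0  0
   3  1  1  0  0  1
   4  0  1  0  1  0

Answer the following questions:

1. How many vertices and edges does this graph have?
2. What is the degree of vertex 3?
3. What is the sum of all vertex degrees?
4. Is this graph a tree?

Count: 5 vertices, 7 edges.
Vertex 3 has neighbors [0, 1, 4], degree = 3.
Handshaking lemma: 2 * 7 = 14.
A tree on 5 vertices has 4 edges. This graph has 7 edges (3 extra). Not a tree.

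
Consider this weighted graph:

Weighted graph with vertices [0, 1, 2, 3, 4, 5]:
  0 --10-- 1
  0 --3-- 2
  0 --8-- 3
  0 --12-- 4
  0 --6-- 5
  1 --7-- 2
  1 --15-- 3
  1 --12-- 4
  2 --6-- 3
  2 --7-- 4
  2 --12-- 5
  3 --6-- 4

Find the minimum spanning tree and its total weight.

Applying Kruskal's algorithm (sort edges by weight, add if no cycle):
  Add (0,2) w=3
  Add (0,5) w=6
  Add (2,3) w=6
  Add (3,4) w=6
  Add (1,2) w=7
  Skip (2,4) w=7 (creates cycle)
  Skip (0,3) w=8 (creates cycle)
  Skip (0,1) w=10 (creates cycle)
  Skip (0,4) w=12 (creates cycle)
  Skip (1,4) w=12 (creates cycle)
  Skip (2,5) w=12 (creates cycle)
  Skip (1,3) w=15 (creates cycle)
MST weight = 28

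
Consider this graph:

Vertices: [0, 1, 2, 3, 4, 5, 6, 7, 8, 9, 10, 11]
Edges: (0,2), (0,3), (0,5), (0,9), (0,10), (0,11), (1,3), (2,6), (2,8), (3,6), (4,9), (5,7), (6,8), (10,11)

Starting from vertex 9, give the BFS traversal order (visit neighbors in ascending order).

BFS from vertex 9 (neighbors processed in ascending order):
Visit order: 9, 0, 4, 2, 3, 5, 10, 11, 6, 8, 1, 7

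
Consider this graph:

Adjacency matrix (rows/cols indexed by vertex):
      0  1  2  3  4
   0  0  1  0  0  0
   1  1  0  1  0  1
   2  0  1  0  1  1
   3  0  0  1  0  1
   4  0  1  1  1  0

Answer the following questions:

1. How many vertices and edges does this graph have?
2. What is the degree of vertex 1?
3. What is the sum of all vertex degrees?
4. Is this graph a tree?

Count: 5 vertices, 6 edges.
Vertex 1 has neighbors [0, 2, 4], degree = 3.
Handshaking lemma: 2 * 6 = 12.
A tree on 5 vertices has 4 edges. This graph has 6 edges (2 extra). Not a tree.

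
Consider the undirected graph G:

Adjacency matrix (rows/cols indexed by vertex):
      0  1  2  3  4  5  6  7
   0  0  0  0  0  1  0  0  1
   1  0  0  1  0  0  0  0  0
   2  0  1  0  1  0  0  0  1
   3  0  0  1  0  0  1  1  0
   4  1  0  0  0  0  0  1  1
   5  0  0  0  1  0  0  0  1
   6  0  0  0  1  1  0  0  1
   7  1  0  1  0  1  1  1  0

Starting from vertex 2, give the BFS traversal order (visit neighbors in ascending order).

BFS from vertex 2 (neighbors processed in ascending order):
Visit order: 2, 1, 3, 7, 5, 6, 0, 4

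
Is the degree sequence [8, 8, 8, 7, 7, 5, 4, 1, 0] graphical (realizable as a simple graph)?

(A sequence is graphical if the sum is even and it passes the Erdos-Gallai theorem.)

Sum of degrees = 48. Sum is even but fails Erdos-Gallai. The sequence is NOT graphical.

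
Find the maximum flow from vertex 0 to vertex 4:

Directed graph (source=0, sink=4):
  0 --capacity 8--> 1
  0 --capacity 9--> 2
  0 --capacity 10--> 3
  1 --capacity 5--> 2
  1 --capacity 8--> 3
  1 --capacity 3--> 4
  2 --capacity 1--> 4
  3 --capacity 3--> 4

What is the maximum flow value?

Computing max flow:
  Flow on (0->1): 3/8
  Flow on (0->2): 1/9
  Flow on (0->3): 3/10
  Flow on (1->4): 3/3
  Flow on (2->4): 1/1
  Flow on (3->4): 3/3
Maximum flow = 7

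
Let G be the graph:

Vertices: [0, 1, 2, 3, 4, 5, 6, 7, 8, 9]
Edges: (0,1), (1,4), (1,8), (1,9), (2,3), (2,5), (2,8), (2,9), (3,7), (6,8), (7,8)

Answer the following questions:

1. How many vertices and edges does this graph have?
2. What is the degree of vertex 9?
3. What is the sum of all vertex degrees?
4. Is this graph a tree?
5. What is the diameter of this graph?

Count: 10 vertices, 11 edges.
Vertex 9 has neighbors [1, 2], degree = 2.
Handshaking lemma: 2 * 11 = 22.
A tree on 10 vertices has 9 edges. This graph has 11 edges (2 extra). Not a tree.
Diameter (longest shortest path) = 4.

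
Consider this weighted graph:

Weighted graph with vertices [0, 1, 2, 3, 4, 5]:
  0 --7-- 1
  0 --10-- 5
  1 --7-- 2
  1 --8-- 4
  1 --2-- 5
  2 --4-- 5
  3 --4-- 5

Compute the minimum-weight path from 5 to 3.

Using Dijkstra's algorithm from vertex 5:
Shortest path: 5 -> 3
Total weight: 4 = 4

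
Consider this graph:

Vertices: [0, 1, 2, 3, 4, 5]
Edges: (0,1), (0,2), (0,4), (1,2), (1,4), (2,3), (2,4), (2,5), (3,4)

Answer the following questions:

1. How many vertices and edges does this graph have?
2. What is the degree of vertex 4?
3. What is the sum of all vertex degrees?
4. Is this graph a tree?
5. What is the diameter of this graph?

Count: 6 vertices, 9 edges.
Vertex 4 has neighbors [0, 1, 2, 3], degree = 4.
Handshaking lemma: 2 * 9 = 18.
A tree on 6 vertices has 5 edges. This graph has 9 edges (4 extra). Not a tree.
Diameter (longest shortest path) = 2.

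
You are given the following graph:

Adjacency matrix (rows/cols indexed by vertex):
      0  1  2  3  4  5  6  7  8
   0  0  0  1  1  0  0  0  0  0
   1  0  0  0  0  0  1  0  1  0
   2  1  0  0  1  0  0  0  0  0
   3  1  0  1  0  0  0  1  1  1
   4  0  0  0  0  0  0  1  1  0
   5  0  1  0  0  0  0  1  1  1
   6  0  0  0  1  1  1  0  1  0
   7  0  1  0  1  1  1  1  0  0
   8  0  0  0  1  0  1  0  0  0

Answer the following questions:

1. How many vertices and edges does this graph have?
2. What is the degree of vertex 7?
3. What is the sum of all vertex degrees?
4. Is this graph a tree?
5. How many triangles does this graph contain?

Count: 9 vertices, 14 edges.
Vertex 7 has neighbors [1, 3, 4, 5, 6], degree = 5.
Handshaking lemma: 2 * 14 = 28.
A tree on 9 vertices has 8 edges. This graph has 14 edges (6 extra). Not a tree.
Number of triangles = 5.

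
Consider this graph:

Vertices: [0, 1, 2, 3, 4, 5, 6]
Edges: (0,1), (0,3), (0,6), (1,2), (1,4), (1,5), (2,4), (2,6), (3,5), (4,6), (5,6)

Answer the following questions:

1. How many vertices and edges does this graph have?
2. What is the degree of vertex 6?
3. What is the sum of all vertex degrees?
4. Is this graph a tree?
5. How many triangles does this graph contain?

Count: 7 vertices, 11 edges.
Vertex 6 has neighbors [0, 2, 4, 5], degree = 4.
Handshaking lemma: 2 * 11 = 22.
A tree on 7 vertices has 6 edges. This graph has 11 edges (5 extra). Not a tree.
Number of triangles = 2.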